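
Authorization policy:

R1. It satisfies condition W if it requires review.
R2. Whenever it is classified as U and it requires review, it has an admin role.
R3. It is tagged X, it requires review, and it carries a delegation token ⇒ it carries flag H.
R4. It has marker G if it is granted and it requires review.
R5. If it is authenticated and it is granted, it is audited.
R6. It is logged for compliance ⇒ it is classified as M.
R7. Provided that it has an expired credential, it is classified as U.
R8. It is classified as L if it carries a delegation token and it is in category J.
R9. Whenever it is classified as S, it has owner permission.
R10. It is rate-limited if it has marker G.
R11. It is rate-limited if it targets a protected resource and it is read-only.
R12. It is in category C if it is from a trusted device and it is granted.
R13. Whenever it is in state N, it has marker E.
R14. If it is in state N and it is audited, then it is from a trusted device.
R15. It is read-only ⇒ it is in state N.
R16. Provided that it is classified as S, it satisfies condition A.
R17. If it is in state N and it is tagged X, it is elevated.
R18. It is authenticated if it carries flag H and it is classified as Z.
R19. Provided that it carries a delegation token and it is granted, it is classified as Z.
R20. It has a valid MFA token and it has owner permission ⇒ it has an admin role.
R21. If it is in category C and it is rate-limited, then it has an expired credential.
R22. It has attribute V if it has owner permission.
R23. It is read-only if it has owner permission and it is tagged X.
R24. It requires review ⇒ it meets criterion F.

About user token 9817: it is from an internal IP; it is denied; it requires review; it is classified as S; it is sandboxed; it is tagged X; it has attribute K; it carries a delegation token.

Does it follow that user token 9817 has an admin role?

Forward chaining from the given facts derives: satisfies condition W, carries flag H, has owner permission, satisfies condition A, has attribute V, is read-only, meets criterion F, is in state N, is elevated, has marker E.
Rules concluding "it has an admin role": R2 needs "it is classified as U"; R20 needs "it has a valid MFA token" — none of these are established.

No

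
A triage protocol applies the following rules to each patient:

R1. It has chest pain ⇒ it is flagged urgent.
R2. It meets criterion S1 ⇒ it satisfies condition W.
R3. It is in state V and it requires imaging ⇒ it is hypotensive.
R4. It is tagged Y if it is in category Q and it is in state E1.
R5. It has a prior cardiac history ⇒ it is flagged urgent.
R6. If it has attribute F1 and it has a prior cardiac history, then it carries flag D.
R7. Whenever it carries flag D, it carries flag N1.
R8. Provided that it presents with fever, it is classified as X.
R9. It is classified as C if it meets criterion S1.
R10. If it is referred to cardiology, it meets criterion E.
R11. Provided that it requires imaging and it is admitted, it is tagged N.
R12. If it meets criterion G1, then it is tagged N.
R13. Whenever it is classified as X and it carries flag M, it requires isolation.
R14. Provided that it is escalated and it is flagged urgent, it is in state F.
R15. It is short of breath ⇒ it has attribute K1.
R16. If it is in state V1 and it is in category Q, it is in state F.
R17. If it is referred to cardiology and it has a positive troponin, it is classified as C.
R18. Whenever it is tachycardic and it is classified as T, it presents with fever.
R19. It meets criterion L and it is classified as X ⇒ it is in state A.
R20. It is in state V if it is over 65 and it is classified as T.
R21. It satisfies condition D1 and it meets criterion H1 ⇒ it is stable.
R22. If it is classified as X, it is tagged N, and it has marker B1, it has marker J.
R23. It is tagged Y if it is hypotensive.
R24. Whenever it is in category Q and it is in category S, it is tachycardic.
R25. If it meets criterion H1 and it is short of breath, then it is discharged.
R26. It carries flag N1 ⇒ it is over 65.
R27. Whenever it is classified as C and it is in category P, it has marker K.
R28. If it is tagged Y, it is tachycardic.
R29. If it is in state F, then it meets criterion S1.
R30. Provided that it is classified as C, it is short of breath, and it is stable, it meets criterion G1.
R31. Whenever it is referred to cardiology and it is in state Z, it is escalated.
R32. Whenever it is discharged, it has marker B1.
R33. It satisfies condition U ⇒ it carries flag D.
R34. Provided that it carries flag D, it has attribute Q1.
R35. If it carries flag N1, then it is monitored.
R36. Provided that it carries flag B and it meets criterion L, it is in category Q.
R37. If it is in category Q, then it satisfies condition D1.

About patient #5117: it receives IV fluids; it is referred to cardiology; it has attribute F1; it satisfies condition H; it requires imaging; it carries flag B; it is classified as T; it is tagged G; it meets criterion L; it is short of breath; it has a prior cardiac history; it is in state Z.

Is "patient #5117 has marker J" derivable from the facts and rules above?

Forward chaining from the given facts derives: is flagged urgent, carries flag D, carries flag N1, meets criterion E, has attribute K1, is over 65, is escalated, has attribute Q1, is monitored, is in category Q, satisfies condition D1, is in state F, is in state V, meets criterion S1, satisfies condition W, is hypotensive, is classified as C, is tagged Y, is tachycardic, presents with fever, is classified as X, is in state A.
The only rule concluding "it has marker J" is R22, which needs "it is tagged N"; that is never established.

No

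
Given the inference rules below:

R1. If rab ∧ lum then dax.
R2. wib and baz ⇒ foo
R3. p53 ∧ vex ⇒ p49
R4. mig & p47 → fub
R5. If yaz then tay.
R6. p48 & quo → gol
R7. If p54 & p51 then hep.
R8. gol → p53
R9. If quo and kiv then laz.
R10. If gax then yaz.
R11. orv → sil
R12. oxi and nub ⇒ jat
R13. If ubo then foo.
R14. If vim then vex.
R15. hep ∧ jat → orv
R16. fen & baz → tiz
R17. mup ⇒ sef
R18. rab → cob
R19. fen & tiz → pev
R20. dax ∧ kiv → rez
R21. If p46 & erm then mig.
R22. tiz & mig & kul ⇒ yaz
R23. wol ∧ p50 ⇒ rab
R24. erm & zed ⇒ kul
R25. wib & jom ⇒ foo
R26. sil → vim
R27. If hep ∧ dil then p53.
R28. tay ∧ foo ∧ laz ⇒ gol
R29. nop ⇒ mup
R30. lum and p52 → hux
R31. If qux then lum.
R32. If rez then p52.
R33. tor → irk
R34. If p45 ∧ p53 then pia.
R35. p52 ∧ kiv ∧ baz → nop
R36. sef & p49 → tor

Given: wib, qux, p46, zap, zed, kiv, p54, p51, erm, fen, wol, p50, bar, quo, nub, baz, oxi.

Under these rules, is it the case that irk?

Yes

foo  (by R2: wib, baz)
hep  (by R7: p54, p51)
laz  (by R9: quo, kiv)
jat  (by R12: oxi, nub)
orv  (by R15: hep, jat)
tiz  (by R16: fen, baz)
mig  (by R21: p46, erm)
rab  (by R23: wol, p50)
kul  (by R24: erm, zed)
lum  (by R31: qux)
dax  (by R1: rab, lum)
sil  (by R11: orv)
rez  (by R20: dax, kiv)
yaz  (by R22: tiz, mig, kul)
vim  (by R26: sil)
p52  (by R32: rez)
nop  (by R35: p52, kiv, baz)
tay  (by R5: yaz)
vex  (by R14: vim)
gol  (by R28: tay, foo, laz)
mup  (by R29: nop)
p53  (by R8: gol)
sef  (by R17: mup)
p49  (by R3: p53, vex)
tor  (by R36: sef, p49)
irk  (by R33: tor)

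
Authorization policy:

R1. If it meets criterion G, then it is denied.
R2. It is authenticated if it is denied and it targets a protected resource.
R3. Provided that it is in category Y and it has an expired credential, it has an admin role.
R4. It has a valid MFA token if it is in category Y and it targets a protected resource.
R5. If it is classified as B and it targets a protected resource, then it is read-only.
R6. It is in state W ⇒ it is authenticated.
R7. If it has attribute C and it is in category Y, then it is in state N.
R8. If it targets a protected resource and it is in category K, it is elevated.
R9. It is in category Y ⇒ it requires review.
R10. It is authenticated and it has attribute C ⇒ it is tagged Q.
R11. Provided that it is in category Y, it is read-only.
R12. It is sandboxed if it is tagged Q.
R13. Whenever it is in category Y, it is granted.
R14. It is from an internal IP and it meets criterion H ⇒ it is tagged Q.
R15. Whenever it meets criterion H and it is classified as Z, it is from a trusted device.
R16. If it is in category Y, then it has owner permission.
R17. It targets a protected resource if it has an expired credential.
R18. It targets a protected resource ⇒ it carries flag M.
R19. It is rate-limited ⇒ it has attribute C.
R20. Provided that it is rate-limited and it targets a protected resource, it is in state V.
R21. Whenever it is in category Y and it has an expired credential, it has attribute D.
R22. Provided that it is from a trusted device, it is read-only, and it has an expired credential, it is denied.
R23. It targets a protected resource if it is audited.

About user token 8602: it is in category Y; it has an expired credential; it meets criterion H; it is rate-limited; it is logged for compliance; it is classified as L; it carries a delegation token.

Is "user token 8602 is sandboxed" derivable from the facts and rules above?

Forward chaining from the given facts derives: has an admin role, requires review, is read-only, is granted, has owner permission, targets a protected resource, carries flag M, has attribute C, is in state V, has attribute D, has a valid MFA token, is in state N.
The only rule concluding "it is sandboxed" is R12, which needs "it is tagged Q"; that is never established.

No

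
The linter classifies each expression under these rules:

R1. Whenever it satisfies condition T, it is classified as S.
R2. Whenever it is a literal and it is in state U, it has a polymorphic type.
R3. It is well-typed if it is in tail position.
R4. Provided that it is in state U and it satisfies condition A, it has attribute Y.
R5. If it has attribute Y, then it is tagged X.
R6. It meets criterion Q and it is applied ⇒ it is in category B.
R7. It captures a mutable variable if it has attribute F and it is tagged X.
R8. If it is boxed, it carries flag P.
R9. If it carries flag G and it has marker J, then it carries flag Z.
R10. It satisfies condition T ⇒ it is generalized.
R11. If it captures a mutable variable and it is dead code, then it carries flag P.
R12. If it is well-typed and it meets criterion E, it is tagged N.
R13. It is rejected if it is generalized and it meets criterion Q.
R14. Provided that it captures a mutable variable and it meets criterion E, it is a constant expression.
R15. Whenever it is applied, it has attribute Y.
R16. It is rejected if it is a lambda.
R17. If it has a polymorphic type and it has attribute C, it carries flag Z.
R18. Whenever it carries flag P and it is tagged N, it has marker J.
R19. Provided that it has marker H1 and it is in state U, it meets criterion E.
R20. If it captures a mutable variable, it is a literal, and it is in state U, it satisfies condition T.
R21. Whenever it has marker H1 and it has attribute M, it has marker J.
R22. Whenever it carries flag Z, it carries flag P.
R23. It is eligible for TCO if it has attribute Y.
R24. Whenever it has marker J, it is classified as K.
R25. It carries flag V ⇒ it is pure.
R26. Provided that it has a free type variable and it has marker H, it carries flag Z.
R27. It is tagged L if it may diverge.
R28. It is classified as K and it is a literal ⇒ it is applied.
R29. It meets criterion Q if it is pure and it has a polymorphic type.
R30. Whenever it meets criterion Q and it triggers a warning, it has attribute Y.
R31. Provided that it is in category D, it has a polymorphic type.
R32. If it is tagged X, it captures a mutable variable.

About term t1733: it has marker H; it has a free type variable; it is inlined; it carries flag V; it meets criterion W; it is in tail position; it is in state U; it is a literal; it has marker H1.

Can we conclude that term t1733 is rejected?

Yes

By R2 (it is a literal, it is in state U): it has a polymorphic type.
By R3 (it is in tail position): it is well-typed.
By R19 (it has marker H1, it is in state U): it meets criterion E.
By R25 (it carries flag V): it is pure.
By R26 (it has a free type variable, it has marker H): it carries flag Z.
By R29 (it is pure, it has a polymorphic type): it meets criterion Q.
By R12 (it is well-typed, it meets criterion E): it is tagged N.
By R22 (it carries flag Z): it carries flag P.
By R18 (it carries flag P, it is tagged N): it has marker J.
By R24 (it has marker J): it is classified as K.
By R28 (it is classified as K, it is a literal): it is applied.
By R15 (it is applied): it has attribute Y.
By R5 (it has attribute Y): it is tagged X.
By R32 (it is tagged X): it captures a mutable variable.
By R20 (it captures a mutable variable, it is a literal, it is in state U): it satisfies condition T.
By R10 (it satisfies condition T): it is generalized.
By R13 (it is generalized, it meets criterion Q): it is rejected.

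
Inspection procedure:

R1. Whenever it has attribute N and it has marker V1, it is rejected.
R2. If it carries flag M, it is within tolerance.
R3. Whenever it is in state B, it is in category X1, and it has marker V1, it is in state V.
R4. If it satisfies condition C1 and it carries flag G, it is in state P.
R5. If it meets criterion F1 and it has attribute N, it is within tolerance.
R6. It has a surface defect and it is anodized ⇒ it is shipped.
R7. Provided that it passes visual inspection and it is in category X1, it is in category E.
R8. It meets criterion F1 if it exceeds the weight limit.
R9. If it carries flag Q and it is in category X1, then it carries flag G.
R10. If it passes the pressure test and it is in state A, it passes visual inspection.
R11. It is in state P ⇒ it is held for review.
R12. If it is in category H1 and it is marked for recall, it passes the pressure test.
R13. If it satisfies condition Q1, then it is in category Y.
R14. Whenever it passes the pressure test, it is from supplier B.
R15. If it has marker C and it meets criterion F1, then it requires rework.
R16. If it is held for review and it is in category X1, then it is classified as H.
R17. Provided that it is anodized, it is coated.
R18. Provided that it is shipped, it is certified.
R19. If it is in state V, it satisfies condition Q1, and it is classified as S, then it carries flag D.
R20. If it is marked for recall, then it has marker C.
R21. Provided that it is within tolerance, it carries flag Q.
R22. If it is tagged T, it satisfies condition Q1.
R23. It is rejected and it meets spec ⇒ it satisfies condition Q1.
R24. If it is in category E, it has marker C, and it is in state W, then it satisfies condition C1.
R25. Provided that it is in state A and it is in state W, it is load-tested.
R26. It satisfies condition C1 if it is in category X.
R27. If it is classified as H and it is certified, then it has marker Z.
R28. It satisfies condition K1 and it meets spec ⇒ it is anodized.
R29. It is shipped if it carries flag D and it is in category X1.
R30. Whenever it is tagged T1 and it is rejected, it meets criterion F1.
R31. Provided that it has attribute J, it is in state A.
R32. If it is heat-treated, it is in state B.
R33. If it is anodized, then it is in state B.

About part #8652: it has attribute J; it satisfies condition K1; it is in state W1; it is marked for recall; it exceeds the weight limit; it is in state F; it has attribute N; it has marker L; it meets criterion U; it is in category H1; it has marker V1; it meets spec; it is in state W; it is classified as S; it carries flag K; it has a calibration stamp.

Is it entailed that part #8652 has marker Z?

No

Forward chaining from the given facts derives: is rejected, meets criterion F1, passes the pressure test, is from supplier B, has marker C, satisfies condition Q1, is anodized, is in state A, is in state B, is within tolerance, passes visual inspection, is in category Y, requires rework, is coated, carries flag Q, is load-tested.
The only rule concluding "it has marker Z" is R27, which needs "it is classified as H"; that is never established.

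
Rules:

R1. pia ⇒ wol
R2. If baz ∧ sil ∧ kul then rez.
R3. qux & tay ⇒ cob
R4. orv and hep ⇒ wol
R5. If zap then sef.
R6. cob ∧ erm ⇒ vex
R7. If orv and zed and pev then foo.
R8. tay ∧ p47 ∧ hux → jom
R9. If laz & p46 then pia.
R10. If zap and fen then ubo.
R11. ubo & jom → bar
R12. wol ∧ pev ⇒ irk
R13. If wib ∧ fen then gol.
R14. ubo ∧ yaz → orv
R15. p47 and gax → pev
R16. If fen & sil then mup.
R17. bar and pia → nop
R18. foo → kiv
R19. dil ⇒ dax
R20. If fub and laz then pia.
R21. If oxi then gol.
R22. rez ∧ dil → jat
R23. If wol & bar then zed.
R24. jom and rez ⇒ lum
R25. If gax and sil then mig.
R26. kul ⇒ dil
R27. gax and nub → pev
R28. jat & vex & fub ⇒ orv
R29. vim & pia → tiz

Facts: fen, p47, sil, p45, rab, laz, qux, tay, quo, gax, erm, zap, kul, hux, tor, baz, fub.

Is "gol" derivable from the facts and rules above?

No

Forward chaining from the given facts derives: rez, cob, sef, vex, jom, ubo, bar, pev, mup, pia, lum, mig, dil, wol, irk, nop, dax, jat, zed, orv, foo, kiv.
Rules concluding gol: R13 needs wib; R21 needs oxi — none of these are established.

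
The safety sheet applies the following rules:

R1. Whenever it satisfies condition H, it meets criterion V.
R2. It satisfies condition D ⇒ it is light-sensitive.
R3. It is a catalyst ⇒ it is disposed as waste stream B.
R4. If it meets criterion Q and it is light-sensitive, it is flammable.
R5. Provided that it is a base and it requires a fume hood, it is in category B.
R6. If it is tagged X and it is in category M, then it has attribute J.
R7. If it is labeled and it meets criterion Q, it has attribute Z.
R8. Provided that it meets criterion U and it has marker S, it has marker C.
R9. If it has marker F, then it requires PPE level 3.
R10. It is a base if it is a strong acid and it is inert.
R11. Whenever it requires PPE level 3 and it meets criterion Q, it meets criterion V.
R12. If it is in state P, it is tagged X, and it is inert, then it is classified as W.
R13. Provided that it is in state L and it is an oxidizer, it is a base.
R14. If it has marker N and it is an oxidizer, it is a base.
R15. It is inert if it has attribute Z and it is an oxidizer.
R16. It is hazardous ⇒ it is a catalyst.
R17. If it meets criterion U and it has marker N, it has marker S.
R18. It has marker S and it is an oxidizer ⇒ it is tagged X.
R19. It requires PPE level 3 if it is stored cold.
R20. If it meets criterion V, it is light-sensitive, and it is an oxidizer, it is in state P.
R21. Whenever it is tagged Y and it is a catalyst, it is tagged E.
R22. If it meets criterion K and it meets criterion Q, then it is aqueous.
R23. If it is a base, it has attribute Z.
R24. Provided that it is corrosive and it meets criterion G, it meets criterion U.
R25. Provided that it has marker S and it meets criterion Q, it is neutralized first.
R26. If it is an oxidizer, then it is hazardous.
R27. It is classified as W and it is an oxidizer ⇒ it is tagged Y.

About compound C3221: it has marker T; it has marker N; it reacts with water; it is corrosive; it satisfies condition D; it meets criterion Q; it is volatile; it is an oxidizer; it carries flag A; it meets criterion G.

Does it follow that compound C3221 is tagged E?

No

Forward chaining from the given facts derives: is light-sensitive, is flammable, is a base, has attribute Z, meets criterion U, is hazardous, is inert, is a catalyst, has marker S, is tagged X, is neutralized first, is disposed as waste stream B, has marker C.
The only rule concluding "it is tagged E" is R21, which needs "it is tagged Y"; that is never established.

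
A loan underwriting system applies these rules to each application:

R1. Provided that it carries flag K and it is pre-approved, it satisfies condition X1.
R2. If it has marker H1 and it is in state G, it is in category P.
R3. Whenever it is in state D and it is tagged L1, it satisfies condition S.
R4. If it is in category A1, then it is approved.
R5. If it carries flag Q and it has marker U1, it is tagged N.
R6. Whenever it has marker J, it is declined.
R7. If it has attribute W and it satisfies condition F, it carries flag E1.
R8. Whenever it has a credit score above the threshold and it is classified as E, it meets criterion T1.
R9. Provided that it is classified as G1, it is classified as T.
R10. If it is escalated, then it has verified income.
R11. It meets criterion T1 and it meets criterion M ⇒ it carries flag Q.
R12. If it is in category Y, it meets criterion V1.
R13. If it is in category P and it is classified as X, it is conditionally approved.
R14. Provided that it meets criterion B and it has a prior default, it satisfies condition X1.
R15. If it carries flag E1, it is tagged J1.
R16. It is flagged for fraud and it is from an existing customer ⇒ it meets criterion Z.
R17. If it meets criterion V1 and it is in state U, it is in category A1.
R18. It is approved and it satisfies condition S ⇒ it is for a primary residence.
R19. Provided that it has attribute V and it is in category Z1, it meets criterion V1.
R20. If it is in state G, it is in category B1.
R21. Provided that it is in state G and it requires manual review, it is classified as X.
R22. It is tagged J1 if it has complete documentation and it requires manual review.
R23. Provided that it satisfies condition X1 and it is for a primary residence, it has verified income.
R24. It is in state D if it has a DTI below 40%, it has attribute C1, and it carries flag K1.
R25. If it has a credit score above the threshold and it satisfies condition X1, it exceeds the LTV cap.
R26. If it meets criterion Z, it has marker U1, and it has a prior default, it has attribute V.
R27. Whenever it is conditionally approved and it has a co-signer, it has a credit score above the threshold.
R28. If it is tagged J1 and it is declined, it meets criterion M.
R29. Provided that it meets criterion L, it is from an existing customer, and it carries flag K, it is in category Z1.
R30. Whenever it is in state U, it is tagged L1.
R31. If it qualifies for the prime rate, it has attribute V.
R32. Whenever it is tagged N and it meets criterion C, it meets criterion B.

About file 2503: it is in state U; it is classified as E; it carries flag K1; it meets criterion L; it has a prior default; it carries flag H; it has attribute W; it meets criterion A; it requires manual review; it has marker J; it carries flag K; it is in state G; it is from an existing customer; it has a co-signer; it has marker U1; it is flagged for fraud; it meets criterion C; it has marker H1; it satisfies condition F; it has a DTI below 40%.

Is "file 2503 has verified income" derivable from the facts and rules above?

Forward chaining from the given facts derives: is in category P, is declined, carries flag E1, is tagged J1, meets criterion Z, is in category B1, is classified as X, has attribute V, meets criterion M, is in category Z1, is tagged L1, is conditionally approved, meets criterion V1, has a credit score above the threshold, meets criterion T1, carries flag Q, is in category A1, is approved, is tagged N, meets criterion B, satisfies condition X1, exceeds the LTV cap.
Rules concluding "it has verified income": R10 needs "it is escalated"; R23 needs "it is for a primary residence" — none of these are established.

No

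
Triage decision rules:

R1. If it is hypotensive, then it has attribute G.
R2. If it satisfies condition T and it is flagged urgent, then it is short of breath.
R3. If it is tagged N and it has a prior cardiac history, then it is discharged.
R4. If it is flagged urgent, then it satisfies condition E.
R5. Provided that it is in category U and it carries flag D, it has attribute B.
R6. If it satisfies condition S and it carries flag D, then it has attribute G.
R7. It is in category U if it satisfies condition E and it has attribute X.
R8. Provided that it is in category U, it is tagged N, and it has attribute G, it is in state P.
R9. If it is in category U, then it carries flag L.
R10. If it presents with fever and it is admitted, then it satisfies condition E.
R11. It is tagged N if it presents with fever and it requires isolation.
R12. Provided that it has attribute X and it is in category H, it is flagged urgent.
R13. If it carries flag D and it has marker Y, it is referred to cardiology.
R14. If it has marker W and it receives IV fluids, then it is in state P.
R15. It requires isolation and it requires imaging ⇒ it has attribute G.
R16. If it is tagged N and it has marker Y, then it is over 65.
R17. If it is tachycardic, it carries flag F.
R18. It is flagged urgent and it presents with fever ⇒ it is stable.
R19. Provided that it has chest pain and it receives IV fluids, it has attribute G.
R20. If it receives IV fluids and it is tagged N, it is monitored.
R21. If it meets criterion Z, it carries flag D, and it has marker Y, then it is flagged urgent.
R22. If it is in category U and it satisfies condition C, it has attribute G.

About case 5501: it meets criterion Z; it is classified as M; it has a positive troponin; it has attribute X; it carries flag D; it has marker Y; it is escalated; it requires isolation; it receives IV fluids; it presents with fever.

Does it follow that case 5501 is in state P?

Forward chaining from the given facts derives: is tagged N, is referred to cardiology, is over 65, is monitored, is flagged urgent, satisfies condition E, is in category U, carries flag L, is stable, has attribute B.
Rules concluding "it is in state P": R8 needs "it has attribute G"; R14 needs "it has marker W" — none of these are established.

No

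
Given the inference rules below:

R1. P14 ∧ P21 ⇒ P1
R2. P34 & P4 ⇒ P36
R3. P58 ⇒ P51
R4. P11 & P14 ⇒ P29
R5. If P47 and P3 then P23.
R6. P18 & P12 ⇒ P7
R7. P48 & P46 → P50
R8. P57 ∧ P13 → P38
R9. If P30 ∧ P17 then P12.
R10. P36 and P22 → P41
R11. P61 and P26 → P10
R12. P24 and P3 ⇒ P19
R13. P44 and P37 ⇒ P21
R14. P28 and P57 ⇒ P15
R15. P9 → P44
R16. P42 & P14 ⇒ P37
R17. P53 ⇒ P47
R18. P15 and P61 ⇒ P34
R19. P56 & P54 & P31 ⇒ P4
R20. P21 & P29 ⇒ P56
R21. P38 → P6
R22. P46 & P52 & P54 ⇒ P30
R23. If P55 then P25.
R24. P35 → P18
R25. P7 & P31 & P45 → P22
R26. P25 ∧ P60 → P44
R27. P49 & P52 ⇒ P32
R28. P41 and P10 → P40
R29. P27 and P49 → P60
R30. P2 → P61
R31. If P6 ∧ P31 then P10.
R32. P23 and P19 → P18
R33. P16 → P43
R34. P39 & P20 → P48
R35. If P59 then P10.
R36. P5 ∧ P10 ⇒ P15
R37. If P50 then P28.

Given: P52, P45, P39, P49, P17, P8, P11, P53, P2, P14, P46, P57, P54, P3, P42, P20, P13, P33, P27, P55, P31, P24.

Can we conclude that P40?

Yes

P29  (by R4: P11, P14)
P38  (by R8: P57, P13)
P19  (by R12: P24, P3)
P37  (by R16: P42, P14)
P47  (by R17: P53)
P6  (by R21: P38)
P30  (by R22: P46, P52, P54)
P25  (by R23: P55)
P60  (by R29: P27, P49)
P61  (by R30: P2)
P10  (by R31: P6, P31)
P48  (by R34: P39, P20)
P23  (by R5: P47, P3)
P50  (by R7: P48, P46)
P12  (by R9: P30, P17)
P44  (by R26: P25, P60)
P18  (by R32: P23, P19)
P28  (by R37: P50)
P7  (by R6: P18, P12)
P21  (by R13: P44, P37)
P15  (by R14: P28, P57)
P34  (by R18: P15, P61)
P56  (by R20: P21, P29)
P22  (by R25: P7, P31, P45)
P4  (by R19: P56, P54, P31)
P36  (by R2: P34, P4)
P41  (by R10: P36, P22)
P40  (by R28: P41, P10)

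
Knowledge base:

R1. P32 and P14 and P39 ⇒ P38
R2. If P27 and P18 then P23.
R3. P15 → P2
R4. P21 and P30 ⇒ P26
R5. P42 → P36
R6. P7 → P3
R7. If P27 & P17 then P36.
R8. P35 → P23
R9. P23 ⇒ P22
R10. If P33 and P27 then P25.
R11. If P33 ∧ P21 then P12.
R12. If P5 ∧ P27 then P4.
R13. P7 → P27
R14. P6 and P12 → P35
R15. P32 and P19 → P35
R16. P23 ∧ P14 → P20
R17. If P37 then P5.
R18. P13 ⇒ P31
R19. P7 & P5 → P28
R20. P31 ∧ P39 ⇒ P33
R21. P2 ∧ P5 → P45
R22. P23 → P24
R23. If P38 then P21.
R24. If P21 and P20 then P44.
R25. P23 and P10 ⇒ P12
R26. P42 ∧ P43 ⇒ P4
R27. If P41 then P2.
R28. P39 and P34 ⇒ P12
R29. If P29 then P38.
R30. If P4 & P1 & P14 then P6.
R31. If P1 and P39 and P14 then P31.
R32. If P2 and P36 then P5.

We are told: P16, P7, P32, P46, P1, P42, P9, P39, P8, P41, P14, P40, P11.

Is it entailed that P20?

P38  (by R1: P32, P14, P39)
P36  (by R5: P42)
P27  (by R13: P7)
P21  (by R23: P38)
P2  (by R27: P41)
P31  (by R31: P1, P39, P14)
P5  (by R32: P2, P36)
P4  (by R12: P5, P27)
P33  (by R20: P31, P39)
P6  (by R30: P4, P1, P14)
P12  (by R11: P33, P21)
P35  (by R14: P6, P12)
P23  (by R8: P35)
P20  (by R16: P23, P14)

Yes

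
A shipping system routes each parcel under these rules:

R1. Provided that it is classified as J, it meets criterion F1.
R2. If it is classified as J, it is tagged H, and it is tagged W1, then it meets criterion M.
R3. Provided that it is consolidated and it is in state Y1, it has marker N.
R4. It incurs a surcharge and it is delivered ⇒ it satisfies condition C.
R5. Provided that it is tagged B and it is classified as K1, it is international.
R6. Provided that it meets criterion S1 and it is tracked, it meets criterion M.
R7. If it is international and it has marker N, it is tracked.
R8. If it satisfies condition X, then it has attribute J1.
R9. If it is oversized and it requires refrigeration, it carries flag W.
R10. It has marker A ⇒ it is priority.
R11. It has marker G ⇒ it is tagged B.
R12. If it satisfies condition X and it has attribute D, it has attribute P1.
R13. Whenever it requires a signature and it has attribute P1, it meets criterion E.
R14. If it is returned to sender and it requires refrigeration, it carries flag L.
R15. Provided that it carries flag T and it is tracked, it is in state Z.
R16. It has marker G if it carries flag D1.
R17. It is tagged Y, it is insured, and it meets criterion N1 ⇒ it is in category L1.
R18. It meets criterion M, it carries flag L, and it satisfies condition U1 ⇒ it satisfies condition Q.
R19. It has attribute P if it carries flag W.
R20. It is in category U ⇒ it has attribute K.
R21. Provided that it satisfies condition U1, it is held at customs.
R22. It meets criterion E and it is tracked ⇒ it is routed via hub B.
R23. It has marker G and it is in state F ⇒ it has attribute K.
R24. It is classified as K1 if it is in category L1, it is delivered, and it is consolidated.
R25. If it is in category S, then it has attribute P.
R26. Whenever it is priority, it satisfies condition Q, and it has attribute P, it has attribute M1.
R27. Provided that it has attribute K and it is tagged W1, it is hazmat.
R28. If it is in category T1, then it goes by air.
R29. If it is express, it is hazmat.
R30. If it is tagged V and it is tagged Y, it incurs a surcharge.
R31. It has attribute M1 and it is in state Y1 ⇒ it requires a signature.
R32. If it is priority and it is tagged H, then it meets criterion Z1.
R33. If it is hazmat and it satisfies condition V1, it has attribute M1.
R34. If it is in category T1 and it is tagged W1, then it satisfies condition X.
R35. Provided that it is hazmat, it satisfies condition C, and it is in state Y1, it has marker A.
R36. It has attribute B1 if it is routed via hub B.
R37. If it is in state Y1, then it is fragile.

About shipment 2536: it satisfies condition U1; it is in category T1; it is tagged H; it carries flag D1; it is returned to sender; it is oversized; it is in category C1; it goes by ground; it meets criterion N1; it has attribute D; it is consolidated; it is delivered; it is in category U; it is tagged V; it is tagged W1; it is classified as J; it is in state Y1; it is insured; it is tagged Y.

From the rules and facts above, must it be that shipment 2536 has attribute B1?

No

Forward chaining from the given facts derives: meets criterion F1, meets criterion M, has marker N, has marker G, is in category L1, has attribute K, is held at customs, is classified as K1, is hazmat, goes by air, incurs a surcharge, satisfies condition X, is fragile, satisfies condition C, has attribute J1, is tagged B, has attribute P1, has marker A, is international, is tracked, is priority, meets criterion Z1.
The only rule concluding "it has attribute B1" is R36, which needs "it is routed via hub B"; that is never established.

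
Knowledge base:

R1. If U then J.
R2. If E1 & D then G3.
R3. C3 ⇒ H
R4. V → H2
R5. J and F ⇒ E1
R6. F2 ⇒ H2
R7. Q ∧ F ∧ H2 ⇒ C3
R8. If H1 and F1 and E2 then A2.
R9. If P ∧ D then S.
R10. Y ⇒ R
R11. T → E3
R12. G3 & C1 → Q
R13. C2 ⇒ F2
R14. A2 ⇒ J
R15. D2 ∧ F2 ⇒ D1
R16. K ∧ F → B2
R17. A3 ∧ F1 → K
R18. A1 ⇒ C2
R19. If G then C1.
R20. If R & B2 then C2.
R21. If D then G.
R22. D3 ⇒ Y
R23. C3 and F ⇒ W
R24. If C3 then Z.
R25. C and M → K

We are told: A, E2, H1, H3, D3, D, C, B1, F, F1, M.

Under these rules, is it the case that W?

A2  (by R8: H1, F1, E2)
J  (by R14: A2)
G  (by R21: D)
Y  (by R22: D3)
K  (by R25: C, M)
E1  (by R5: J, F)
R  (by R10: Y)
B2  (by R16: K, F)
C1  (by R19: G)
C2  (by R20: R, B2)
G3  (by R2: E1, D)
Q  (by R12: G3, C1)
F2  (by R13: C2)
H2  (by R6: F2)
C3  (by R7: Q, F, H2)
W  (by R23: C3, F)

Yes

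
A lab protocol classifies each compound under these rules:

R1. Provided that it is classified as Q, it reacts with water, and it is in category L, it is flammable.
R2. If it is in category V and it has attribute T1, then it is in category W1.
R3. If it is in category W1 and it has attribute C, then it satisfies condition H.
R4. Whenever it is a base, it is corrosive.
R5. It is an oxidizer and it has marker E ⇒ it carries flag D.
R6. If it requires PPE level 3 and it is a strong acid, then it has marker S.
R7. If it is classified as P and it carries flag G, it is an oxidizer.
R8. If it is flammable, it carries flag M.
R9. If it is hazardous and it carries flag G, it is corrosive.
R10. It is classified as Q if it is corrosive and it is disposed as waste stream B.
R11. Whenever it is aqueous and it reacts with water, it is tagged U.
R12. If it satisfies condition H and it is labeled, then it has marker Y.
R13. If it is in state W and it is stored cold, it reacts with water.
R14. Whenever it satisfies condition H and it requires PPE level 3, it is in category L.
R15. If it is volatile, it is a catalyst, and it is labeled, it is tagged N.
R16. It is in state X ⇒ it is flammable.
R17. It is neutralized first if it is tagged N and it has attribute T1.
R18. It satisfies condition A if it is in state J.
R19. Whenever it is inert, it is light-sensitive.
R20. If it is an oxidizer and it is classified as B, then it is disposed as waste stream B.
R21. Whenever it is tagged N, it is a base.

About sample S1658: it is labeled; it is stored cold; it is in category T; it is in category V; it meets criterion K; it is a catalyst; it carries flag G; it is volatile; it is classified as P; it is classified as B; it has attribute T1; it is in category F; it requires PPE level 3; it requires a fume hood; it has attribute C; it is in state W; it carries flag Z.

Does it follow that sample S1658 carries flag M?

By R2 (it is in category V, it has attribute T1): it is in category W1.
By R3 (it is in category W1, it has attribute C): it satisfies condition H.
By R7 (it is classified as P, it carries flag G): it is an oxidizer.
By R13 (it is in state W, it is stored cold): it reacts with water.
By R14 (it satisfies condition H, it requires PPE level 3): it is in category L.
By R15 (it is volatile, it is a catalyst, it is labeled): it is tagged N.
By R20 (it is an oxidizer, it is classified as B): it is disposed as waste stream B.
By R21 (it is tagged N): it is a base.
By R4 (it is a base): it is corrosive.
By R10 (it is corrosive, it is disposed as waste stream B): it is classified as Q.
By R1 (it is classified as Q, it reacts with water, it is in category L): it is flammable.
By R8 (it is flammable): it carries flag M.

Yes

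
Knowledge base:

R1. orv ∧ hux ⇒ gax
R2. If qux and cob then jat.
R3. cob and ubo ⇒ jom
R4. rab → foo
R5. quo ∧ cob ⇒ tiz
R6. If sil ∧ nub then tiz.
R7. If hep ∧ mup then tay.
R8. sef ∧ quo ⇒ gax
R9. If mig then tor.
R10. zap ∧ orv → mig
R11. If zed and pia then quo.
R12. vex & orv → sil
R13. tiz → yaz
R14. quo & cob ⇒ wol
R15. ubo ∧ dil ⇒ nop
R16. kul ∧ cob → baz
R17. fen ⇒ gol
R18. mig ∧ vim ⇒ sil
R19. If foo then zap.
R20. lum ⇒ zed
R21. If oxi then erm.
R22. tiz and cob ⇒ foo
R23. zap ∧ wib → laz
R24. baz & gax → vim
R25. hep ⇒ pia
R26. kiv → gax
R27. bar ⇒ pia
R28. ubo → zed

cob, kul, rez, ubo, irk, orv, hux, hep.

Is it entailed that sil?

Yes

gax  (by R1: orv, hux)
baz  (by R16: kul, cob)
vim  (by R24: baz, gax)
pia  (by R25: hep)
zed  (by R28: ubo)
quo  (by R11: zed, pia)
tiz  (by R5: quo, cob)
foo  (by R22: tiz, cob)
zap  (by R19: foo)
mig  (by R10: zap, orv)
sil  (by R18: mig, vim)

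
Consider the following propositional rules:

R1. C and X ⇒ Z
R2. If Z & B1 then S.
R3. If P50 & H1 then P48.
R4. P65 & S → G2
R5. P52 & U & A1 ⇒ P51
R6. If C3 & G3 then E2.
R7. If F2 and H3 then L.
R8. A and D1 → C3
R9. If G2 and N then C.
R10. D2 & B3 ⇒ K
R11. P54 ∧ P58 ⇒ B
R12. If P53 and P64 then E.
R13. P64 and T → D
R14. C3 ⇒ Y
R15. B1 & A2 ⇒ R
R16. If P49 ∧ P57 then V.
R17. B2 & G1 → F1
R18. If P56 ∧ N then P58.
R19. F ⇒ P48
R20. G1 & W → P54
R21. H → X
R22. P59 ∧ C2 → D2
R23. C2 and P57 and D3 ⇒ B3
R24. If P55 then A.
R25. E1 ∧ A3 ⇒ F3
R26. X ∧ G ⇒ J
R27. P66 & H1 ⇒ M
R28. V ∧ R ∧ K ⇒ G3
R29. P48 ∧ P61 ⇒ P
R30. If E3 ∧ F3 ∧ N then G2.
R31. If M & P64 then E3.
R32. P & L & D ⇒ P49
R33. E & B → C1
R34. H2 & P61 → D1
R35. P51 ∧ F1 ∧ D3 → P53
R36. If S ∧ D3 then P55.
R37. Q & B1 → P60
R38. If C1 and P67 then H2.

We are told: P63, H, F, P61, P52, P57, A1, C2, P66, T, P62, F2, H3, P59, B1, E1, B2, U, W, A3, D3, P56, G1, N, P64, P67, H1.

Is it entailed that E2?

No

Forward chaining from the given facts derives: P51, L, D, F1, P58, P48, P54, X, D2, B3, F3, M, P, E3, P49, P53, K, B, E, V, G2, C1, H2, C, D1, Z, S, P55, A, C3, Y.
The only rule concluding E2 is R6, which needs G3; that is never established.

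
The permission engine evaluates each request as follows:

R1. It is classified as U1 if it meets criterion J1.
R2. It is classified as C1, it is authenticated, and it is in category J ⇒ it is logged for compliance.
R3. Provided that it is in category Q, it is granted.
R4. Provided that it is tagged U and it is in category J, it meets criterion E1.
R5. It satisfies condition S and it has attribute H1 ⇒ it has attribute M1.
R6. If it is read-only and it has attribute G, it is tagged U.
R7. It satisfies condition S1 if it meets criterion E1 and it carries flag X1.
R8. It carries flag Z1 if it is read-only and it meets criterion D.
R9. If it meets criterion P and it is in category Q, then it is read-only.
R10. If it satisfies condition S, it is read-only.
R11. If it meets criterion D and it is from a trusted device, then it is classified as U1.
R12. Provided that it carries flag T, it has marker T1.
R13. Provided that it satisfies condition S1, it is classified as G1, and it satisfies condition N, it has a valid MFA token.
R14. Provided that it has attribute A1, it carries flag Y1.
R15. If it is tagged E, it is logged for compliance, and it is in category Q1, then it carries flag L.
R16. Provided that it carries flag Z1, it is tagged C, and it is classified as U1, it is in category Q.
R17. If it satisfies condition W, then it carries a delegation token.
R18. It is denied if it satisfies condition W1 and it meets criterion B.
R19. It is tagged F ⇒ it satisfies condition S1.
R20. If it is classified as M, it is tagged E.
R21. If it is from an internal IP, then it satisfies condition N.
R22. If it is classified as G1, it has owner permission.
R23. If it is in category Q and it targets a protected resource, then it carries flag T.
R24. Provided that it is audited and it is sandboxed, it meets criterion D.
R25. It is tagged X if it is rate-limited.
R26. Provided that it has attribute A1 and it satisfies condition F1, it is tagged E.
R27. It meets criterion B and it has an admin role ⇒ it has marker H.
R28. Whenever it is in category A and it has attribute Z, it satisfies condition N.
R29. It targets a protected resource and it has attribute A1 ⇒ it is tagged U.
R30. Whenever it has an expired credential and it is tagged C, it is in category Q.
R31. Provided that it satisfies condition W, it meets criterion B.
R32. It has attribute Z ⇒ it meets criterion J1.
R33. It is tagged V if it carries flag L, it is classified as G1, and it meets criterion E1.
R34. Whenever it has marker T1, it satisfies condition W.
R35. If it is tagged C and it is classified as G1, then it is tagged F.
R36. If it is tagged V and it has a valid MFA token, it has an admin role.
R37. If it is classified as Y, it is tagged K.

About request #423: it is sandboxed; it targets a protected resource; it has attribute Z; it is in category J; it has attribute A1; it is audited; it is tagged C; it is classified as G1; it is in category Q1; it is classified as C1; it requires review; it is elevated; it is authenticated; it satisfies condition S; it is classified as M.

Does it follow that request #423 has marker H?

Forward chaining from the given facts derives: is logged for compliance, is read-only, carries flag Y1, is tagged E, has owner permission, meets criterion D, is tagged U, meets criterion J1, is tagged F, is classified as U1, meets criterion E1, carries flag Z1, carries flag L, is in category Q, satisfies condition S1, carries flag T, is tagged V, is granted, has marker T1, satisfies condition W, carries a delegation token, meets criterion B.
The only rule concluding "it has marker H" is R27, which needs "it has an admin role"; that is never established.

No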